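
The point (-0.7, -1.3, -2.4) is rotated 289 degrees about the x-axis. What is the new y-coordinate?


Rotation about x-axis: y' = y*cos(theta) - z*sin(theta)
= -1.3 * 0.3256 - -2.4 * -0.9455
= -2.6925


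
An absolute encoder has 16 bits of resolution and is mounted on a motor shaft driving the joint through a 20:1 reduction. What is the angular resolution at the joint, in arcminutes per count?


counts = 2^16 = 65536
effective counts at joint = 65536 * 20 = 1310720
resolution = 360*60 / 1310720
= 0.0165 arcmin/count


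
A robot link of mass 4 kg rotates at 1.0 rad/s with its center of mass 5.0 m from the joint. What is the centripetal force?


F = m * omega^2 * r
= 4 * 1.0^2 * 5.0
= 4 * 1.0 * 5.0
= 20.0 N


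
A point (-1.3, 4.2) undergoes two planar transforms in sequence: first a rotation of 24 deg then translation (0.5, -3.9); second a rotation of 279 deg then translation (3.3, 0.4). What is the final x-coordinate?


After transform 1:
x1 = cos(24)*-1.3 - sin(24)*4.2 + 0.5 = -2.3959
y1 = sin(24)*-1.3 + cos(24)*4.2 + -3.9 = -0.5919
After transform 2:
x2 = cos(279)*-2.3959 - sin(279)*-0.5919 + 3.3
= 2.3406


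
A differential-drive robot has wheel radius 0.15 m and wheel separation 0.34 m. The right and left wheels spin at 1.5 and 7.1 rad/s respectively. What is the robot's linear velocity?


vR = r*wR = 0.15*1.5 = 0.225 m/s
vL = r*wL = 0.15*7.1 = 1.065 m/s
v = (vR+vL)/2 = 0.645 m/s
omega = (vR-vL)/L = -2.4706 rad/s
linear velocity = 0.645 m/s


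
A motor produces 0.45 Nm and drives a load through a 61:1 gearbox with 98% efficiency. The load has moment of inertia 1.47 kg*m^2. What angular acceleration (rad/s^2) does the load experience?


tau_out = tau_motor * N * eta
= 0.45 * 61 * 0.98 = 26.901 Nm
alpha = tau_out / I = 26.901 / 1.47
= 18.3 rad/s^2


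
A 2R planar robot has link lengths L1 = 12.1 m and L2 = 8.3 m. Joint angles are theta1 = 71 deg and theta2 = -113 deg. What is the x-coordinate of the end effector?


Convert angles to radians: theta1 = 1.2392, theta2 = -1.9722
x = L1*cos(theta1) + L2*cos(theta1+theta2)
x = 3.9394 + 6.1681
x = 10.1075


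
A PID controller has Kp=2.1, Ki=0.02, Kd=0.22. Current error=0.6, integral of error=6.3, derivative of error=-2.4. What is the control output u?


u = Kp*e + Ki*int(e) + Kd*de/dt
= 2.1*0.6 + 0.02*6.3 + 0.22*(-2.4)
= 1.26 + 0.126 + -0.528
= 0.858


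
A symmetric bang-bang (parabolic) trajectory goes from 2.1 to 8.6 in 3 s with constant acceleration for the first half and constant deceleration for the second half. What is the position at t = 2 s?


Symmetric rest-to-rest: each phase covers (pf-p0)/2 in time T/2. 0.5*a*(T/2)^2 = (pf-p0)/2 => a = 4*(pf-p0)/T^2
a = 4*(8.6-2.1)/3^2 = 2.8889
t = 2 is in the deceleration phase (t > T/2).
p = pf - 0.5*a*(T-t)^2 = 8.6 - 0.5*2.8889*1^2
= 7.1556


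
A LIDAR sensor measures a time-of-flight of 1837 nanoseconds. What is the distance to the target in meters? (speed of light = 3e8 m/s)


tof = 1837 ns = 1.837e-06 s
dist = c * tof / 2
= 3e8 * 1.837e-06 / 2
= 275.55 m


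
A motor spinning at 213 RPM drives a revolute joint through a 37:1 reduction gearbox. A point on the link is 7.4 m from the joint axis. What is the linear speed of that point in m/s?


omega_motor = 213 * 2*pi/60 = 22.3053 rad/s
omega_joint = omega_motor / 37 = 0.6028 rad/s
v = omega_joint * r = 0.6028 * 7.4
= 4.4611 m/s


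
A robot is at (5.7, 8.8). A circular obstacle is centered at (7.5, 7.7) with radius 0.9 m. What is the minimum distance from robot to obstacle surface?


center_dist = sqrt((5.7-7.5)^2 + (8.8-7.7)^2)
= sqrt(3.24 + 1.21)
= 2.1095
min_dist = center_dist - radius = 2.1095 - 0.9 = 1.2095 m


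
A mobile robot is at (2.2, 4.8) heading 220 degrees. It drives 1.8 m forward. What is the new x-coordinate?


x_new = x0 + d*cos(theta)
= 2.2 + 1.8*cos(220)
= 2.2 + -1.3789
= 0.8211


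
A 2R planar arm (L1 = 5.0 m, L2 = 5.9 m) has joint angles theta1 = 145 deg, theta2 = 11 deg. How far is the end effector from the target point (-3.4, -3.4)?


End effector via forward kinematics:
x = L1*cos(t1) + L2*cos(t1+t2) = -9.4857
y = L1*sin(t1) + L2*sin(t1+t2) = 5.2676
Distance to target:
d = sqrt((-3.4 - -9.4857)^2 + (-3.4 - 5.2676)^2)
= sqrt(37.0355 + 75.1278)
= 10.5907 m


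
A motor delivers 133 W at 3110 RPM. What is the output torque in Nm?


omega = 3110 * 2*pi/60 = 325.6784 rad/s
tau = P / omega = 133 / 325.6784
= 0.4084 Nm


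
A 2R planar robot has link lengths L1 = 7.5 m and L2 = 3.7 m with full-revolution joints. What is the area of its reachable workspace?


r_max = L1 + L2 = 11.2 m
r_min = |L1 - L2| = 3.8 m
Area = pi*(r_max^2 - r_min^2)
= pi*(125.44 - 14.44)
= pi * 111.0
= 348.7168 m^2


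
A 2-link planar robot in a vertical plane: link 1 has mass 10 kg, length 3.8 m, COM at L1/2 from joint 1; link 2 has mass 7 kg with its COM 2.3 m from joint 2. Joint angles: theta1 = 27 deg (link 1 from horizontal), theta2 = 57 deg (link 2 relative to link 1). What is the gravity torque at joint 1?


Horizontal distance from joint 1 to link-1 COM:
  x_c1 = (L1/2)*cos(t1) = 1.9 * 0.891 = 1.6929 m
Horizontal distance from joint 1 to link-2 COM:
  x_c2 = L1*cos(t1) + Lc2*cos(t1+t2)
       = 3.8*0.891 + 2.3*0.1045 = 3.6262 m
tau1 = m1*g*x_c1 + m2*g*x_c2
     = 10*9.81*1.6929 + 7*9.81*3.6262
     = 166.0747 + 249.0139
     = 415.0886 Nm


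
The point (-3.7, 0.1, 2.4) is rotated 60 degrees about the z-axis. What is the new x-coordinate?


Rotation about z-axis: x' = x*cos(theta) - y*sin(theta)
= -3.7 * 0.5 - 0.1 * 0.866
= -1.9366


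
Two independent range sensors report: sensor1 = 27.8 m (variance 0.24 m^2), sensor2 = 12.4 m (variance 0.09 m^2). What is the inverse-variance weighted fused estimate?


w1 = (1/var1) / (1/var1 + 1/var2)
   = 4.1667 / (4.1667 + 11.1111) = 0.2727
w2 = 1 - w1 = 0.7273
fused = w1*s1 + w2*s2 = 7.5818 + 9.0182
= 16.6 m


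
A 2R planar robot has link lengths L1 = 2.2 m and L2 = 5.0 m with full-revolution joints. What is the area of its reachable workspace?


r_max = L1 + L2 = 7.2 m
r_min = |L1 - L2| = 2.8 m
Area = pi*(r_max^2 - r_min^2)
= pi*(51.84 - 7.84)
= pi * 44.0
= 138.2301 m^2


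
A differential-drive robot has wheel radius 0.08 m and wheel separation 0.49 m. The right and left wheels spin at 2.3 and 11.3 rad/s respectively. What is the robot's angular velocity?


vR = r*wR = 0.08*2.3 = 0.184 m/s
vL = r*wL = 0.08*11.3 = 0.904 m/s
v = (vR+vL)/2 = 0.544 m/s
omega = (vR-vL)/L = -1.4694 rad/s
angular velocity = -1.4694 rad/s


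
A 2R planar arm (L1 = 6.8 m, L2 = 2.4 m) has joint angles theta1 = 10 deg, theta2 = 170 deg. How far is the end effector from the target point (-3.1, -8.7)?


End effector via forward kinematics:
x = L1*cos(t1) + L2*cos(t1+t2) = 4.2967
y = L1*sin(t1) + L2*sin(t1+t2) = 1.1808
Distance to target:
d = sqrt((-3.1 - 4.2967)^2 + (-8.7 - 1.1808)^2)
= sqrt(54.7111 + 97.6304)
= 12.3427 m


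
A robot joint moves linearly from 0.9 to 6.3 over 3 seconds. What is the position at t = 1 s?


s = t/T = 1/3 = 0.3333
p(t) = p0 + (pf-p0)*s
= 0.9 + (6.3 - 0.9) * 0.3333
= 2.7


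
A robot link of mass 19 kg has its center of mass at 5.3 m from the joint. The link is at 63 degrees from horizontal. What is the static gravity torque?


tau = m*g*L*cos(angle)
= 19 * 9.81 * 5.3 * cos(63 deg)
= 19 * 9.81 * 5.3 * 0.454
= 448.4822 Nm


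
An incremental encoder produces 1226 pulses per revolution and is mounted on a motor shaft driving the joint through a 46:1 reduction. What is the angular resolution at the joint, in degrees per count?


counts per rev = 1226
effective counts at joint = 1226 * 46 = 56396
resolution = 360 / 56396
= 0.0064 deg/count


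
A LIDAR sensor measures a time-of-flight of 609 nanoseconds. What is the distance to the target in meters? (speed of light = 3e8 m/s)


tof = 609 ns = 6.09e-07 s
dist = c * tof / 2
= 3e8 * 6.09e-07 / 2
= 91.35 m


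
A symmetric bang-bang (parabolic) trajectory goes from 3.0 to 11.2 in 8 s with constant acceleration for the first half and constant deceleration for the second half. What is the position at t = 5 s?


Symmetric rest-to-rest: each phase covers (pf-p0)/2 in time T/2. 0.5*a*(T/2)^2 = (pf-p0)/2 => a = 4*(pf-p0)/T^2
a = 4*(11.2-3.0)/8^2 = 0.5125
t = 5 is in the deceleration phase (t > T/2).
p = pf - 0.5*a*(T-t)^2 = 11.2 - 0.5*0.5125*3^2
= 8.8937


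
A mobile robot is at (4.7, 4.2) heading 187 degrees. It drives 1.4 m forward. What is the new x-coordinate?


x_new = x0 + d*cos(theta)
= 4.7 + 1.4*cos(187)
= 4.7 + -1.3896
= 3.3104


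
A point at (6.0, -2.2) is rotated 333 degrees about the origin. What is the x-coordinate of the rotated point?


x' = x*cos(theta) - y*sin(theta)
cos(333 deg) = 0.891, sin(333 deg) = -0.454
x' = 6.0 * 0.891 - -2.2 * -0.454
= 5.346 - 0.9988
= 4.3473


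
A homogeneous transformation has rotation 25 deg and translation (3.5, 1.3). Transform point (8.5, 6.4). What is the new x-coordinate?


x' = cos(theta)*px - sin(theta)*py + tx
= 0.9063*8.5 - 0.4226*6.4 + 3.5
= 8.4989


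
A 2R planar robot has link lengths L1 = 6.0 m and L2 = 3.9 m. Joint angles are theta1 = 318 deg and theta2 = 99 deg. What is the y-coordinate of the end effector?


Convert angles to radians: theta1 = 5.5501, theta2 = 1.7279
y = L1*sin(theta1) + L2*sin(theta1+theta2)
y = -4.0148 + 3.2708
y = -0.744


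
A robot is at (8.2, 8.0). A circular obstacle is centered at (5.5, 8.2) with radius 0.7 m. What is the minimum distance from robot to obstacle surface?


center_dist = sqrt((8.2-5.5)^2 + (8.0-8.2)^2)
= sqrt(7.29 + 0.04)
= 2.7074
min_dist = center_dist - radius = 2.7074 - 0.7 = 2.0074 m


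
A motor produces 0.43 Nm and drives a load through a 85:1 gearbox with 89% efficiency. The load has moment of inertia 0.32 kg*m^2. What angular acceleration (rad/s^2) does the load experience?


tau_out = tau_motor * N * eta
= 0.43 * 85 * 0.89 = 32.5295 Nm
alpha = tau_out / I = 32.5295 / 0.32
= 101.6547 rad/s^2


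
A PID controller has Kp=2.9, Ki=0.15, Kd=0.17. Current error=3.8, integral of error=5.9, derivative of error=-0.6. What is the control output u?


u = Kp*e + Ki*int(e) + Kd*de/dt
= 2.9*3.8 + 0.15*5.9 + 0.17*(-0.6)
= 11.02 + 0.885 + -0.102
= 11.803


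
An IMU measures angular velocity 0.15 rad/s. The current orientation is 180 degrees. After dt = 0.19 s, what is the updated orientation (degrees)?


delta_theta = w * dt = 0.15 * 0.19 = 0.0285 rad
= 1.6329 deg
theta_new = 180 + 1.6329 = 181.6329 deg


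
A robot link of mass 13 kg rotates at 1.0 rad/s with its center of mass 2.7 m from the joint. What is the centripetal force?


F = m * omega^2 * r
= 13 * 1.0^2 * 2.7
= 13 * 1.0 * 2.7
= 35.1 N


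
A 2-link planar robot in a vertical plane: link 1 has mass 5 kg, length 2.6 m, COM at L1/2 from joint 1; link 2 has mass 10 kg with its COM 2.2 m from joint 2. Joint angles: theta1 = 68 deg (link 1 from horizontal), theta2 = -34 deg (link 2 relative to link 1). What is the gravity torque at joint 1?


Horizontal distance from joint 1 to link-1 COM:
  x_c1 = (L1/2)*cos(t1) = 1.3 * 0.3746 = 0.487 m
Horizontal distance from joint 1 to link-2 COM:
  x_c2 = L1*cos(t1) + Lc2*cos(t1+t2)
       = 2.6*0.3746 + 2.2*0.829 = 2.7979 m
tau1 = m1*g*x_c1 + m2*g*x_c2
     = 5*9.81*0.487 + 10*9.81*2.7979
     = 23.8868 + 274.47
     = 298.3568 Nm


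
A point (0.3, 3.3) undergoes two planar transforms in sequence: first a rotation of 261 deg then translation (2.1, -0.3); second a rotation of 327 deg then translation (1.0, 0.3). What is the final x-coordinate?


After transform 1:
x1 = cos(261)*0.3 - sin(261)*3.3 + 2.1 = 5.3124
y1 = sin(261)*0.3 + cos(261)*3.3 + -0.3 = -1.1125
After transform 2:
x2 = cos(327)*5.3124 - sin(327)*-1.1125 + 1.0
= 4.8495


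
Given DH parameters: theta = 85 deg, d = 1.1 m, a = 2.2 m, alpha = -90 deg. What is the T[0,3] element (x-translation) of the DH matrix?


T[0,3] = a * cos(theta)
= 2.2 * cos(85 deg)
= 2.2 * 0.0872
= 0.1917


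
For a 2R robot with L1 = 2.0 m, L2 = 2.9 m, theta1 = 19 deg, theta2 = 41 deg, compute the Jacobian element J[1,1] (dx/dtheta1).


J[1,1] = -L1*sin(t1) - L2*sin(t1+t2)
= -2.0*sin(19) - 2.9*sin(60)
= -3.1626


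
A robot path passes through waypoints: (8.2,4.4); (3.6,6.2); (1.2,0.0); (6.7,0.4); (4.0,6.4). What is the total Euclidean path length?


Segment lengths:
  seg1 = sqrt((-4.6)^2 + (1.8)^2) = 4.9396
  seg2 = sqrt((-2.4)^2 + (-6.2)^2) = 6.6483
  seg3 = sqrt((5.5)^2 + (0.4)^2) = 5.5145
  seg4 = sqrt((-2.7)^2 + (6.0)^2) = 6.5795
Total = 23.682


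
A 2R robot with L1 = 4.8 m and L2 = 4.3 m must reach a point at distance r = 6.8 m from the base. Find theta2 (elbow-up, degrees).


cos(theta2) = (r^2 - L1^2 - L2^2) / (2*L1*L2)
cos(theta2) = (46.24 - 23.04 - 18.49) / 41.28
cos(theta2) = 0.114099
theta2 = 83.4483 degrees


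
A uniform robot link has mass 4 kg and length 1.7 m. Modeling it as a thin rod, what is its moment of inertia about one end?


I = (1/3) * m * L^2
= (1/3) * 4 * 1.7^2
= 0.333333 * 4 * 2.89
= 3.8533 kg*m^2


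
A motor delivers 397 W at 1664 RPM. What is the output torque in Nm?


omega = 1664 * 2*pi/60 = 174.2537 rad/s
tau = P / omega = 397 / 174.2537
= 2.2783 Nm


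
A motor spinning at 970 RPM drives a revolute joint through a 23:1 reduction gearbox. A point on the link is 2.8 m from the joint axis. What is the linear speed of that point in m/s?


omega_motor = 970 * 2*pi/60 = 101.5782 rad/s
omega_joint = omega_motor / 23 = 4.4164 rad/s
v = omega_joint * r = 4.4164 * 2.8
= 12.366 m/s


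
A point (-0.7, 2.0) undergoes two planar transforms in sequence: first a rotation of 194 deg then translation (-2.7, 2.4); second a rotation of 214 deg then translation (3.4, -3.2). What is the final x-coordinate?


After transform 1:
x1 = cos(194)*-0.7 - sin(194)*2.0 + -2.7 = -1.5369
y1 = sin(194)*-0.7 + cos(194)*2.0 + 2.4 = 0.6288
After transform 2:
x2 = cos(214)*-1.5369 - sin(214)*0.6288 + 3.4
= 5.0258


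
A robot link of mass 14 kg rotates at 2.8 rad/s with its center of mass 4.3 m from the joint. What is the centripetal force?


F = m * omega^2 * r
= 14 * 2.8^2 * 4.3
= 14 * 7.84 * 4.3
= 471.968 N


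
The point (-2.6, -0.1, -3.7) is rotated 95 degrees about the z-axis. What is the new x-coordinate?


Rotation about z-axis: x' = x*cos(theta) - y*sin(theta)
= -2.6 * -0.0872 - -0.1 * 0.9962
= 0.3262


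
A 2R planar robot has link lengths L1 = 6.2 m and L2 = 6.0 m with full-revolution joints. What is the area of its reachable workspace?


r_max = L1 + L2 = 12.2 m
r_min = |L1 - L2| = 0.2 m
Area = pi*(r_max^2 - r_min^2)
= pi*(148.84 - 0.04)
= pi * 148.8
= 467.469 m^2


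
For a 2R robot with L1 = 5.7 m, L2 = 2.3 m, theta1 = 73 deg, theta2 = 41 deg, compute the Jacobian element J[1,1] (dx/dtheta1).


J[1,1] = -L1*sin(t1) - L2*sin(t1+t2)
= -5.7*sin(73) - 2.3*sin(114)
= -7.5521


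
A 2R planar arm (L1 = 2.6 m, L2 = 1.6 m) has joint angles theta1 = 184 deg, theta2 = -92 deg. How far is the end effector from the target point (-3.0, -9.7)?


End effector via forward kinematics:
x = L1*cos(t1) + L2*cos(t1+t2) = -2.6495
y = L1*sin(t1) + L2*sin(t1+t2) = 1.4177
Distance to target:
d = sqrt((-3.0 - -2.6495)^2 + (-9.7 - 1.4177)^2)
= sqrt(0.1228 + 123.6023)
= 11.1232 m


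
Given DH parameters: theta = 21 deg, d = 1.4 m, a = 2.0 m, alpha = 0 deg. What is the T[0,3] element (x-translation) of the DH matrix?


T[0,3] = a * cos(theta)
= 2.0 * cos(21 deg)
= 2.0 * 0.9336
= 1.8672


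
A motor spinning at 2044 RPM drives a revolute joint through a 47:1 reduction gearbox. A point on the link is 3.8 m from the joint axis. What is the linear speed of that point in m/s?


omega_motor = 2044 * 2*pi/60 = 214.0472 rad/s
omega_joint = omega_motor / 47 = 4.5542 rad/s
v = omega_joint * r = 4.5542 * 3.8
= 17.3059 m/s


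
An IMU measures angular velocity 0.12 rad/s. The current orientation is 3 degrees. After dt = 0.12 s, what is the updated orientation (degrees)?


delta_theta = w * dt = 0.12 * 0.12 = 0.0144 rad
= 0.8251 deg
theta_new = 3 + 0.8251 = 3.8251 deg


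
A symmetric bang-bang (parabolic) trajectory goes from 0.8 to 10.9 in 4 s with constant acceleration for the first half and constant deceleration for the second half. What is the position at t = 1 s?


Symmetric rest-to-rest: each phase covers (pf-p0)/2 in time T/2. 0.5*a*(T/2)^2 = (pf-p0)/2 => a = 4*(pf-p0)/T^2
a = 4*(10.9-0.8)/4^2 = 2.525
t = 1 is in the acceleration phase (t <= T/2).
p = p0 + 0.5*a*t^2 = 0.8 + 0.5*2.525*1^2
= 2.0625


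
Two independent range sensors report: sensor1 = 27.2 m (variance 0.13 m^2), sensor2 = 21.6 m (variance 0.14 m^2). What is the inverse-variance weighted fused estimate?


w1 = (1/var1) / (1/var1 + 1/var2)
   = 7.6923 / (7.6923 + 7.1429) = 0.5185
w2 = 1 - w1 = 0.4815
fused = w1*s1 + w2*s2 = 14.1037 + 10.4
= 24.5037 m


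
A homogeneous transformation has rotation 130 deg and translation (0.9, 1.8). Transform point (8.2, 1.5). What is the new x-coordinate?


x' = cos(theta)*px - sin(theta)*py + tx
= -0.6428*8.2 - 0.766*1.5 + 0.9
= -5.5199


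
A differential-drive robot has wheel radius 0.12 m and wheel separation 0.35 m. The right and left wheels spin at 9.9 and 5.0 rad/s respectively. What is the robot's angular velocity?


vR = r*wR = 0.12*9.9 = 1.188 m/s
vL = r*wL = 0.12*5.0 = 0.6 m/s
v = (vR+vL)/2 = 0.894 m/s
omega = (vR-vL)/L = 1.68 rad/s
angular velocity = 1.68 rad/s


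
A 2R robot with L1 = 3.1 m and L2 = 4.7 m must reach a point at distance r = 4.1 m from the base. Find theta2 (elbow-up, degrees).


cos(theta2) = (r^2 - L1^2 - L2^2) / (2*L1*L2)
cos(theta2) = (16.81 - 9.61 - 22.09) / 29.14
cos(theta2) = -0.510981
theta2 = 120.7292 degrees


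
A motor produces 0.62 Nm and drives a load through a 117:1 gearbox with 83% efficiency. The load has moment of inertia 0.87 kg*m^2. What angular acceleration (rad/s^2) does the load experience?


tau_out = tau_motor * N * eta
= 0.62 * 117 * 0.83 = 60.2082 Nm
alpha = tau_out / I = 60.2082 / 0.87
= 69.2048 rad/s^2


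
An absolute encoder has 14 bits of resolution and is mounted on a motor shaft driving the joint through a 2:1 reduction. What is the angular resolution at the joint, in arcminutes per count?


counts = 2^14 = 16384
effective counts at joint = 16384 * 2 = 32768
resolution = 360*60 / 32768
= 0.6592 arcmin/count


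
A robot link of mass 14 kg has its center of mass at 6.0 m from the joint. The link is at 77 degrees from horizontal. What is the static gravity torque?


tau = m*g*L*cos(angle)
= 14 * 9.81 * 6.0 * cos(77 deg)
= 14 * 9.81 * 6.0 * 0.225
= 185.3687 Nm


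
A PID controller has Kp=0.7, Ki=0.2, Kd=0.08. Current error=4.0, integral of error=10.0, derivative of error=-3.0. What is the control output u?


u = Kp*e + Ki*int(e) + Kd*de/dt
= 0.7*4.0 + 0.2*10.0 + 0.08*(-3.0)
= 2.8 + 2.0 + -0.24
= 4.56


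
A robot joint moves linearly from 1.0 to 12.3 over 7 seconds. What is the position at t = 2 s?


s = t/T = 2/7 = 0.2857
p(t) = p0 + (pf-p0)*s
= 1.0 + (12.3 - 1.0) * 0.2857
= 4.2286


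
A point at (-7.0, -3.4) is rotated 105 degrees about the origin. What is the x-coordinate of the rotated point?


x' = x*cos(theta) - y*sin(theta)
cos(105 deg) = -0.2588, sin(105 deg) = 0.9659
x' = -7.0 * -0.2588 - -3.4 * 0.9659
= 1.8117 - -3.2841
= 5.0959


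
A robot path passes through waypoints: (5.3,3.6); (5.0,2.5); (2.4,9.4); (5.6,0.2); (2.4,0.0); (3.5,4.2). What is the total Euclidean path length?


Segment lengths:
  seg1 = sqrt((-0.3)^2 + (-1.1)^2) = 1.1402
  seg2 = sqrt((-2.6)^2 + (6.9)^2) = 7.3736
  seg3 = sqrt((3.2)^2 + (-9.2)^2) = 9.7406
  seg4 = sqrt((-3.2)^2 + (-0.2)^2) = 3.2062
  seg5 = sqrt((1.1)^2 + (4.2)^2) = 4.3417
Total = 25.8023


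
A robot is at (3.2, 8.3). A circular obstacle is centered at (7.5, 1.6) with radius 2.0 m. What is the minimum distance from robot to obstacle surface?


center_dist = sqrt((3.2-7.5)^2 + (8.3-1.6)^2)
= sqrt(18.49 + 44.89)
= 7.9612
min_dist = center_dist - radius = 7.9612 - 2.0 = 5.9612 m


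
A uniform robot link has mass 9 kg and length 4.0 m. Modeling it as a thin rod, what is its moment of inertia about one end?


I = (1/3) * m * L^2
= (1/3) * 9 * 4.0^2
= 0.333333 * 9 * 16.0
= 48.0 kg*m^2


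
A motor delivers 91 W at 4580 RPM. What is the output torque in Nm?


omega = 4580 * 2*pi/60 = 479.6165 rad/s
tau = P / omega = 91 / 479.6165
= 0.1897 Nm


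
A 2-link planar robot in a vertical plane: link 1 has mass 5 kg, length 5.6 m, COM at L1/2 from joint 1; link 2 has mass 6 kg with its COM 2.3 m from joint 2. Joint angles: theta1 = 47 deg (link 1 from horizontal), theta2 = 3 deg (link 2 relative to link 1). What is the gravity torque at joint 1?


Horizontal distance from joint 1 to link-1 COM:
  x_c1 = (L1/2)*cos(t1) = 2.8 * 0.682 = 1.9096 m
Horizontal distance from joint 1 to link-2 COM:
  x_c2 = L1*cos(t1) + Lc2*cos(t1+t2)
       = 5.6*0.682 + 2.3*0.6428 = 5.2976 m
tau1 = m1*g*x_c1 + m2*g*x_c2
     = 5*9.81*1.9096 + 6*9.81*5.2976
     = 93.6657 + 311.8169
     = 405.4825 Nm


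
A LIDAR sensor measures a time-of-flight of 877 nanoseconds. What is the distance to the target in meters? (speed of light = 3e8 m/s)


tof = 877 ns = 8.77e-07 s
dist = c * tof / 2
= 3e8 * 8.77e-07 / 2
= 131.55 m


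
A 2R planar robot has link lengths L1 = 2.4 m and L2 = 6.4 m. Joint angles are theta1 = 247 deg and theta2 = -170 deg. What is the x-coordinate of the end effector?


Convert angles to radians: theta1 = 4.311, theta2 = -2.9671
x = L1*cos(theta1) + L2*cos(theta1+theta2)
x = -0.9378 + 1.4397
x = 0.5019


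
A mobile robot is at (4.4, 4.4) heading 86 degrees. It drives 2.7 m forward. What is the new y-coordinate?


y_new = y0 + d*sin(theta)
= 4.4 + 2.7*sin(86)
= 4.4 + 2.6934
= 7.0934


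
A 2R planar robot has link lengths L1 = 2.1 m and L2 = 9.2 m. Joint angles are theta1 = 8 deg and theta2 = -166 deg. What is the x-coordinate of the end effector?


Convert angles to radians: theta1 = 0.1396, theta2 = -2.8972
x = L1*cos(theta1) + L2*cos(theta1+theta2)
x = 2.0796 + -8.5301
x = -6.4505


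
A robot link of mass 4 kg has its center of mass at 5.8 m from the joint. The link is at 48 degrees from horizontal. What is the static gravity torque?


tau = m*g*L*cos(angle)
= 4 * 9.81 * 5.8 * cos(48 deg)
= 4 * 9.81 * 5.8 * 0.6691
= 152.2888 Nm


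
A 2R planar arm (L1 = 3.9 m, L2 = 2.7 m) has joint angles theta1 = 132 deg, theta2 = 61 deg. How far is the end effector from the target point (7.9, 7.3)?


End effector via forward kinematics:
x = L1*cos(t1) + L2*cos(t1+t2) = -5.2404
y = L1*sin(t1) + L2*sin(t1+t2) = 2.2909
Distance to target:
d = sqrt((7.9 - -5.2404)^2 + (7.3 - 2.2909)^2)
= sqrt(172.6703 + 25.0911)
= 14.0628 m


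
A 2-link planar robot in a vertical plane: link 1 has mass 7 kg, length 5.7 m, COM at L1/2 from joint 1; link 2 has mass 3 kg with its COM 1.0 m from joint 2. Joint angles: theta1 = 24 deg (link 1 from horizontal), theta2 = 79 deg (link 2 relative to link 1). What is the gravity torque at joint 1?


Horizontal distance from joint 1 to link-1 COM:
  x_c1 = (L1/2)*cos(t1) = 2.85 * 0.9135 = 2.6036 m
Horizontal distance from joint 1 to link-2 COM:
  x_c2 = L1*cos(t1) + Lc2*cos(t1+t2)
       = 5.7*0.9135 + 1.0*-0.225 = 4.9823 m
tau1 = m1*g*x_c1 + m2*g*x_c2
     = 7*9.81*2.6036 + 3*9.81*4.9823
     = 178.7895 + 146.6279
     = 325.4174 Nm


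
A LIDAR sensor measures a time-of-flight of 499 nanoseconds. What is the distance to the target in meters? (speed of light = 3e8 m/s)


tof = 499 ns = 4.99e-07 s
dist = c * tof / 2
= 3e8 * 4.99e-07 / 2
= 74.85 m


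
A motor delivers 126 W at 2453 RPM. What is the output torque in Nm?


omega = 2453 * 2*pi/60 = 256.8776 rad/s
tau = P / omega = 126 / 256.8776
= 0.4905 Nm


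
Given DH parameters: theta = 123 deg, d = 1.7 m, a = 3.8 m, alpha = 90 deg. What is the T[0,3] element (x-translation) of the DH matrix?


T[0,3] = a * cos(theta)
= 3.8 * cos(123 deg)
= 3.8 * -0.5446
= -2.0696


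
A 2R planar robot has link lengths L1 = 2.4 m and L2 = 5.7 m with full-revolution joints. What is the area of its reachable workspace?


r_max = L1 + L2 = 8.1 m
r_min = |L1 - L2| = 3.3 m
Area = pi*(r_max^2 - r_min^2)
= pi*(65.61 - 10.89)
= pi * 54.72
= 171.908 m^2


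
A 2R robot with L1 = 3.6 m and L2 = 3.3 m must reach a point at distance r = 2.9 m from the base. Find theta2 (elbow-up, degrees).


cos(theta2) = (r^2 - L1^2 - L2^2) / (2*L1*L2)
cos(theta2) = (8.41 - 12.96 - 10.89) / 23.76
cos(theta2) = -0.649832
theta2 = 130.5289 degrees


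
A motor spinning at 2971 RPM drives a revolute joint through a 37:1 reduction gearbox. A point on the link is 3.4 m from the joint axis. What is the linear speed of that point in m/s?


omega_motor = 2971 * 2*pi/60 = 311.1224 rad/s
omega_joint = omega_motor / 37 = 8.4087 rad/s
v = omega_joint * r = 8.4087 * 3.4
= 28.5896 m/s


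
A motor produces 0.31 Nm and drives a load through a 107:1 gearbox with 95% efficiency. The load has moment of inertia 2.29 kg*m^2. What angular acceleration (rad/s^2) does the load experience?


tau_out = tau_motor * N * eta
= 0.31 * 107 * 0.95 = 31.5115 Nm
alpha = tau_out / I = 31.5115 / 2.29
= 13.7605 rad/s^2


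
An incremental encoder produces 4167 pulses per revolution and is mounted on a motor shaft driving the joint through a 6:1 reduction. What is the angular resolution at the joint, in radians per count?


counts per rev = 4167
effective counts at joint = 4167 * 6 = 25002
resolution = 2*pi / 25002
= 2.5131e-04 rad/count


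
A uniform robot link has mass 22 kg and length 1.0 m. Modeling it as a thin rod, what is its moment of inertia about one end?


I = (1/3) * m * L^2
= (1/3) * 22 * 1.0^2
= 0.333333 * 22 * 1.0
= 7.3333 kg*m^2


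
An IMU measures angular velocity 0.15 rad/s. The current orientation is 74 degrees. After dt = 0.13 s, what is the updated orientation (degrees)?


delta_theta = w * dt = 0.15 * 0.13 = 0.0195 rad
= 1.1173 deg
theta_new = 74 + 1.1173 = 75.1173 deg


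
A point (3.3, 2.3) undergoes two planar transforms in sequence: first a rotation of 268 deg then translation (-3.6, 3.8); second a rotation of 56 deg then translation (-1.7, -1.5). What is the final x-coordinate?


After transform 1:
x1 = cos(268)*3.3 - sin(268)*2.3 + -3.6 = -1.4166
y1 = sin(268)*3.3 + cos(268)*2.3 + 3.8 = 0.4217
After transform 2:
x2 = cos(56)*-1.4166 - sin(56)*0.4217 + -1.7
= -2.8418


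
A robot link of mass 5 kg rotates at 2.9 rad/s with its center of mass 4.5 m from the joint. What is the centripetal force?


F = m * omega^2 * r
= 5 * 2.9^2 * 4.5
= 5 * 8.41 * 4.5
= 189.225 N


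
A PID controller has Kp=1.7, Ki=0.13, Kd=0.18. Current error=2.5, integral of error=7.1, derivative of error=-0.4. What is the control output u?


u = Kp*e + Ki*int(e) + Kd*de/dt
= 1.7*2.5 + 0.13*7.1 + 0.18*(-0.4)
= 4.25 + 0.923 + -0.072
= 5.101


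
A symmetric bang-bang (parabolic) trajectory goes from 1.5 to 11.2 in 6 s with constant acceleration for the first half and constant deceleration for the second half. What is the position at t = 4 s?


Symmetric rest-to-rest: each phase covers (pf-p0)/2 in time T/2. 0.5*a*(T/2)^2 = (pf-p0)/2 => a = 4*(pf-p0)/T^2
a = 4*(11.2-1.5)/6^2 = 1.0778
t = 4 is in the deceleration phase (t > T/2).
p = pf - 0.5*a*(T-t)^2 = 11.2 - 0.5*1.0778*2^2
= 9.0444


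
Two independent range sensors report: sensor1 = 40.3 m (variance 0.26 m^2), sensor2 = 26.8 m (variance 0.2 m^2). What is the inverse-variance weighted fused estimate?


w1 = (1/var1) / (1/var1 + 1/var2)
   = 3.8462 / (3.8462 + 5.0) = 0.4348
w2 = 1 - w1 = 0.5652
fused = w1*s1 + w2*s2 = 17.5217 + 15.1478
= 32.6696 m


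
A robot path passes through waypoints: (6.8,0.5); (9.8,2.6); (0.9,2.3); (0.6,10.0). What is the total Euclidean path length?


Segment lengths:
  seg1 = sqrt((3.0)^2 + (2.1)^2) = 3.662
  seg2 = sqrt((-8.9)^2 + (-0.3)^2) = 8.9051
  seg3 = sqrt((-0.3)^2 + (7.7)^2) = 7.7058
Total = 20.2729


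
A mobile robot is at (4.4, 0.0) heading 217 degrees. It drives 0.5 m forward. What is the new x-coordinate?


x_new = x0 + d*cos(theta)
= 4.4 + 0.5*cos(217)
= 4.4 + -0.3993
= 4.0007


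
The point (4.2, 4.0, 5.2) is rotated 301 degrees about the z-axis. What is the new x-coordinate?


Rotation about z-axis: x' = x*cos(theta) - y*sin(theta)
= 4.2 * 0.515 - 4.0 * -0.8572
= 5.5918


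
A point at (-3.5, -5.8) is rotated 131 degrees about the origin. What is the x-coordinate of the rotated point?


x' = x*cos(theta) - y*sin(theta)
cos(131 deg) = -0.6561, sin(131 deg) = 0.7547
x' = -3.5 * -0.6561 - -5.8 * 0.7547
= 2.2962 - -4.3773
= 6.6735


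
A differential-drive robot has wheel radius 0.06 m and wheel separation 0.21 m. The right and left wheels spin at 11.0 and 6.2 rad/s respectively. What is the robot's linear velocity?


vR = r*wR = 0.06*11.0 = 0.66 m/s
vL = r*wL = 0.06*6.2 = 0.372 m/s
v = (vR+vL)/2 = 0.516 m/s
omega = (vR-vL)/L = 1.3714 rad/s
linear velocity = 0.516 m/s


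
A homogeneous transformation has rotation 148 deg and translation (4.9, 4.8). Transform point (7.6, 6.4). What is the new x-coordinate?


x' = cos(theta)*px - sin(theta)*py + tx
= -0.848*7.6 - 0.5299*6.4 + 4.9
= -4.9366


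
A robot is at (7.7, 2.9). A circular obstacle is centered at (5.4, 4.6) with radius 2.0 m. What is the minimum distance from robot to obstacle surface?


center_dist = sqrt((7.7-5.4)^2 + (2.9-4.6)^2)
= sqrt(5.29 + 2.89)
= 2.8601
min_dist = center_dist - radius = 2.8601 - 2.0 = 0.8601 m


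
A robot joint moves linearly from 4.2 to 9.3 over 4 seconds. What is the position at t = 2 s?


s = t/T = 2/4 = 0.5
p(t) = p0 + (pf-p0)*s
= 4.2 + (9.3 - 4.2) * 0.5
= 6.75


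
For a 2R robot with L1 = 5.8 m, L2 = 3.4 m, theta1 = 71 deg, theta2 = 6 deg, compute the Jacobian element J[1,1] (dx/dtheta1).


J[1,1] = -L1*sin(t1) - L2*sin(t1+t2)
= -5.8*sin(71) - 3.4*sin(77)
= -8.7969


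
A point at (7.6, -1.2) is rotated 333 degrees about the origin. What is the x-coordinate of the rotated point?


x' = x*cos(theta) - y*sin(theta)
cos(333 deg) = 0.891, sin(333 deg) = -0.454
x' = 7.6 * 0.891 - -1.2 * -0.454
= 6.7716 - 0.5448
= 6.2269


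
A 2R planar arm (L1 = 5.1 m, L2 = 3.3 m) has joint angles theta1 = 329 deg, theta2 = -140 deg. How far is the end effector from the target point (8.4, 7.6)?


End effector via forward kinematics:
x = L1*cos(t1) + L2*cos(t1+t2) = 1.1122
y = L1*sin(t1) + L2*sin(t1+t2) = -3.1429
Distance to target:
d = sqrt((8.4 - 1.1122)^2 + (7.6 - -3.1429)^2)
= sqrt(53.1123 + 115.4105)
= 12.9816 m


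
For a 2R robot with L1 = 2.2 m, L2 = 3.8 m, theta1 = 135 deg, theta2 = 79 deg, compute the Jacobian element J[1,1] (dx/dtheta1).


J[1,1] = -L1*sin(t1) - L2*sin(t1+t2)
= -2.2*sin(135) - 3.8*sin(214)
= 0.5693


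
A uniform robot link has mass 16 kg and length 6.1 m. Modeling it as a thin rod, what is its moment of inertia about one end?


I = (1/3) * m * L^2
= (1/3) * 16 * 6.1^2
= 0.333333 * 16 * 37.21
= 198.4533 kg*m^2


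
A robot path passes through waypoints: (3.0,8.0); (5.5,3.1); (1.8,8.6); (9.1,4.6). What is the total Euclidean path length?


Segment lengths:
  seg1 = sqrt((2.5)^2 + (-4.9)^2) = 5.5009
  seg2 = sqrt((-3.7)^2 + (5.5)^2) = 6.6287
  seg3 = sqrt((7.3)^2 + (-4.0)^2) = 8.3241
Total = 20.4537


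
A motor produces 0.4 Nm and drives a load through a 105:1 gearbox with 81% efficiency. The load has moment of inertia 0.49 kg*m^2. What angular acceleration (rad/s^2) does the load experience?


tau_out = tau_motor * N * eta
= 0.4 * 105 * 0.81 = 34.02 Nm
alpha = tau_out / I = 34.02 / 0.49
= 69.4286 rad/s^2


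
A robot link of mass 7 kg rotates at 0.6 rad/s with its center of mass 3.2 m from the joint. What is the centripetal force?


F = m * omega^2 * r
= 7 * 0.6^2 * 3.2
= 7 * 0.36 * 3.2
= 8.064 N


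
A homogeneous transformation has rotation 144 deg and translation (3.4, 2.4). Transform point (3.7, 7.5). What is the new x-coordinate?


x' = cos(theta)*px - sin(theta)*py + tx
= -0.809*3.7 - 0.5878*7.5 + 3.4
= -4.0018


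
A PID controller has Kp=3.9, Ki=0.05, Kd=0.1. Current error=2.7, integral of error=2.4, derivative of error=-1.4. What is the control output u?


u = Kp*e + Ki*int(e) + Kd*de/dt
= 3.9*2.7 + 0.05*2.4 + 0.1*(-1.4)
= 10.53 + 0.12 + -0.14
= 10.51


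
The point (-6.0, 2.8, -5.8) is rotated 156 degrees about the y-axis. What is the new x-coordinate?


Rotation about y-axis: x' = x*cos(theta) + z*sin(theta)
= -6.0 * -0.9135 + -5.8 * 0.4067
= 3.1222


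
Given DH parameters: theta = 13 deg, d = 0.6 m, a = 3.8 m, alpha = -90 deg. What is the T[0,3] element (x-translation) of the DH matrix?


T[0,3] = a * cos(theta)
= 3.8 * cos(13 deg)
= 3.8 * 0.9744
= 3.7026


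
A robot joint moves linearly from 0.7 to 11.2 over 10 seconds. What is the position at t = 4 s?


s = t/T = 4/10 = 0.4
p(t) = p0 + (pf-p0)*s
= 0.7 + (11.2 - 0.7) * 0.4
= 4.9


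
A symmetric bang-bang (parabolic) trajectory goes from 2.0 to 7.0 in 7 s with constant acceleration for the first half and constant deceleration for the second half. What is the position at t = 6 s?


Symmetric rest-to-rest: each phase covers (pf-p0)/2 in time T/2. 0.5*a*(T/2)^2 = (pf-p0)/2 => a = 4*(pf-p0)/T^2
a = 4*(7.0-2.0)/7^2 = 0.4082
t = 6 is in the deceleration phase (t > T/2).
p = pf - 0.5*a*(T-t)^2 = 7.0 - 0.5*0.4082*1^2
= 6.7959


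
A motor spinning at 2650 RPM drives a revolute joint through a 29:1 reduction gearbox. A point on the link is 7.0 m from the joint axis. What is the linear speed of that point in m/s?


omega_motor = 2650 * 2*pi/60 = 277.5074 rad/s
omega_joint = omega_motor / 29 = 9.5692 rad/s
v = omega_joint * r = 9.5692 * 7.0
= 66.9845 m/s


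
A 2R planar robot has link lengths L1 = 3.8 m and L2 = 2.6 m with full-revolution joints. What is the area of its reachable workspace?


r_max = L1 + L2 = 6.4 m
r_min = |L1 - L2| = 1.2 m
Area = pi*(r_max^2 - r_min^2)
= pi*(40.96 - 1.44)
= pi * 39.52
= 124.1557 m^2


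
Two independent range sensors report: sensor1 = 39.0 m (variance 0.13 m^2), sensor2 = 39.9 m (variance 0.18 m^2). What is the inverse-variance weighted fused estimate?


w1 = (1/var1) / (1/var1 + 1/var2)
   = 7.6923 / (7.6923 + 5.5556) = 0.5806
w2 = 1 - w1 = 0.4194
fused = w1*s1 + w2*s2 = 22.6452 + 16.7323
= 39.3774 m


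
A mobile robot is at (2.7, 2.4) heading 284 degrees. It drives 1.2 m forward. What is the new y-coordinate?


y_new = y0 + d*sin(theta)
= 2.4 + 1.2*sin(284)
= 2.4 + -1.1644
= 1.2356


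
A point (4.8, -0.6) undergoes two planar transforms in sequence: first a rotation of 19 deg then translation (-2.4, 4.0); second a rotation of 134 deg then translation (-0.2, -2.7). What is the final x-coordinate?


After transform 1:
x1 = cos(19)*4.8 - sin(19)*-0.6 + -2.4 = 2.3338
y1 = sin(19)*4.8 + cos(19)*-0.6 + 4.0 = 4.9954
After transform 2:
x2 = cos(134)*2.3338 - sin(134)*4.9954 + -0.2
= -5.4146


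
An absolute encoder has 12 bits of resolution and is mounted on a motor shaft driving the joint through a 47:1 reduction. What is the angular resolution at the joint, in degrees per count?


counts = 2^12 = 4096
effective counts at joint = 4096 * 47 = 192512
resolution = 360 / 192512
= 0.0019 deg/count


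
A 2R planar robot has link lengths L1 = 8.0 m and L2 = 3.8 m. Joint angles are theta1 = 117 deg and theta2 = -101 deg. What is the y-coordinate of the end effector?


Convert angles to radians: theta1 = 2.042, theta2 = -1.7628
y = L1*sin(theta1) + L2*sin(theta1+theta2)
y = 7.1281 + 1.0474
y = 8.1755


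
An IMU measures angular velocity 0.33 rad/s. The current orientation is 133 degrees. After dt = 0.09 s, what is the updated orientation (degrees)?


delta_theta = w * dt = 0.33 * 0.09 = 0.0297 rad
= 1.7017 deg
theta_new = 133 + 1.7017 = 134.7017 deg


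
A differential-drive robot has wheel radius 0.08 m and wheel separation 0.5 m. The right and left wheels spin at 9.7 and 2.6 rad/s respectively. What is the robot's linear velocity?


vR = r*wR = 0.08*9.7 = 0.776 m/s
vL = r*wL = 0.08*2.6 = 0.208 m/s
v = (vR+vL)/2 = 0.492 m/s
omega = (vR-vL)/L = 1.136 rad/s
linear velocity = 0.492 m/s


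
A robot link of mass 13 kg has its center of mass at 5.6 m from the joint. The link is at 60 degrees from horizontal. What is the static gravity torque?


tau = m*g*L*cos(angle)
= 13 * 9.81 * 5.6 * cos(60 deg)
= 13 * 9.81 * 5.6 * 0.5
= 357.084 Nm


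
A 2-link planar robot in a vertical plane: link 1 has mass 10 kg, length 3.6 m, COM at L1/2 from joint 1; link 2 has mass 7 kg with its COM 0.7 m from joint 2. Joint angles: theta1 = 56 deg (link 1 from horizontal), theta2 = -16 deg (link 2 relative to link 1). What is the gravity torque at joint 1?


Horizontal distance from joint 1 to link-1 COM:
  x_c1 = (L1/2)*cos(t1) = 1.8 * 0.5592 = 1.0065 m
Horizontal distance from joint 1 to link-2 COM:
  x_c2 = L1*cos(t1) + Lc2*cos(t1+t2)
       = 3.6*0.5592 + 0.7*0.766 = 2.5493 m
tau1 = m1*g*x_c1 + m2*g*x_c2
     = 10*9.81*1.0065 + 7*9.81*2.5493
     = 98.7423 + 175.0622
     = 273.8045 Nm


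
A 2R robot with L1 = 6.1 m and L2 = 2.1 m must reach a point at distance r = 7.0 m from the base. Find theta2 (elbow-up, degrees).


cos(theta2) = (r^2 - L1^2 - L2^2) / (2*L1*L2)
cos(theta2) = (49.0 - 37.21 - 4.41) / 25.62
cos(theta2) = 0.288056
theta2 = 73.2584 degrees


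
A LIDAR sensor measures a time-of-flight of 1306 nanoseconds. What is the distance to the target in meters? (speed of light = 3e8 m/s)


tof = 1306 ns = 1.306e-06 s
dist = c * tof / 2
= 3e8 * 1.306e-06 / 2
= 195.9 m


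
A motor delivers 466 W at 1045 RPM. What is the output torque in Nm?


omega = 1045 * 2*pi/60 = 109.4321 rad/s
tau = P / omega = 466 / 109.4321
= 4.2583 Nm


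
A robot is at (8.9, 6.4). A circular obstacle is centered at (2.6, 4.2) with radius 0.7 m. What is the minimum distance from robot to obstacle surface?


center_dist = sqrt((8.9-2.6)^2 + (6.4-4.2)^2)
= sqrt(39.69 + 4.84)
= 6.6731
min_dist = center_dist - radius = 6.6731 - 0.7 = 5.9731 m


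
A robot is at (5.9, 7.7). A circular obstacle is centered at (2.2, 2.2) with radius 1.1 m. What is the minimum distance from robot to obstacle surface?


center_dist = sqrt((5.9-2.2)^2 + (7.7-2.2)^2)
= sqrt(13.69 + 30.25)
= 6.6287
min_dist = center_dist - radius = 6.6287 - 1.1 = 5.5287 m


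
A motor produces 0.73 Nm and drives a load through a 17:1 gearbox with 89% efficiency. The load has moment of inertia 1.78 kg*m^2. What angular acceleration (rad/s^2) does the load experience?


tau_out = tau_motor * N * eta
= 0.73 * 17 * 0.89 = 11.0449 Nm
alpha = tau_out / I = 11.0449 / 1.78
= 6.205 rad/s^2


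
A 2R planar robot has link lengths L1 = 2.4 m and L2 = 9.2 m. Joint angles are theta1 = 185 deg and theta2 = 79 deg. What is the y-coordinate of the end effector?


Convert angles to radians: theta1 = 3.2289, theta2 = 1.3788
y = L1*sin(theta1) + L2*sin(theta1+theta2)
y = -0.2092 + -9.1496
y = -9.3588


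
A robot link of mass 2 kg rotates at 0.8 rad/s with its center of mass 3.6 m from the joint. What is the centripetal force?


F = m * omega^2 * r
= 2 * 0.8^2 * 3.6
= 2 * 0.64 * 3.6
= 4.608 N


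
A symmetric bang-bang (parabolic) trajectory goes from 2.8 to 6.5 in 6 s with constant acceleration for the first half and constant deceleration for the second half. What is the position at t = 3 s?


Symmetric rest-to-rest: each phase covers (pf-p0)/2 in time T/2. 0.5*a*(T/2)^2 = (pf-p0)/2 => a = 4*(pf-p0)/T^2
a = 4*(6.5-2.8)/6^2 = 0.4111
t = 3 is in the acceleration phase (t <= T/2).
p = p0 + 0.5*a*t^2 = 2.8 + 0.5*0.4111*3^2
= 4.65


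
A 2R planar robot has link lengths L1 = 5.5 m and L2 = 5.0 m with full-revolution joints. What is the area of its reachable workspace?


r_max = L1 + L2 = 10.5 m
r_min = |L1 - L2| = 0.5 m
Area = pi*(r_max^2 - r_min^2)
= pi*(110.25 - 0.25)
= pi * 110.0
= 345.5752 m^2
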